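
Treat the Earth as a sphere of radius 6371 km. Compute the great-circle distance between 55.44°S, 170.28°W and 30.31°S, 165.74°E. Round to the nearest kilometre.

3373 km

Δλ = 165.74 − -170.28 = 336.02°; wrapped into (−180°, 180°]: -23.98°.
Δφ = -30.31 − -55.44 = 25.13°.
a = sin²(Δφ/2) + cos φ₁ · cos φ₂ · sin²(Δλ/2) = 0.068462.
c = 2·atan2(√a, √(1−a)) = 0.52947 rad → d = 6371·c ≈ 3373.23 km.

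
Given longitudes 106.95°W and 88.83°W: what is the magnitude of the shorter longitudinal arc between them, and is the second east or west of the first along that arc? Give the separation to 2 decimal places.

18.12° east

Raw difference: -88.83 − -106.95 = 18.12°.
Normalise into (−180°, 180°]: 18.12° stays 18.12°.
Positive ⇒ the second point lies to the east; separation 18.12°.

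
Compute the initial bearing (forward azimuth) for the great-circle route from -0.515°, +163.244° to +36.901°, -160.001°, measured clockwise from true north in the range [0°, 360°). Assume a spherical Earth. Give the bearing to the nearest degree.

38°

Δλ = -160.001 − 163.244 = -323.245°; wrapped into (−180°, 180°]: 36.755°.
θ = atan2( sin Δλ · cos φ₂ , cos φ₁ · sin φ₂ − sin φ₁ · cos φ₂ · cos Δλ )
  = atan2(0.47852, 0.60617) = 38.288° → normalised to [0°, 360°): 38.288°.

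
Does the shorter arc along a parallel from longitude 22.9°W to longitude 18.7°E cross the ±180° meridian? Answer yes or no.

Signed shortest Δλ = ((18.7 − -22.9 + 180) mod 360) − 180 = 41.6°.
Going east by 41.6° from -22.9° reaches +18.7° without touching 180°.

No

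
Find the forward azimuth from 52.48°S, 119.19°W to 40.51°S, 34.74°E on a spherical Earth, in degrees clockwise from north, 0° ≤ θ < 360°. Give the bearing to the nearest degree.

160°

Δλ = 34.74 − -119.19 = 153.93°.
θ = atan2( sin Δλ · cos φ₂ , cos φ₁ · sin φ₂ − sin φ₁ · cos φ₂ · cos Δλ )
  = atan2(0.33412, -0.93729) = 160.380° → normalised to [0°, 360°): 160.380°.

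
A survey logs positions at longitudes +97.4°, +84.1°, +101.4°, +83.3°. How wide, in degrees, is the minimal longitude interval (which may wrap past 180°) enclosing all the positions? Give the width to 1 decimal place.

Sort the longitudes: +83.3°, +84.1°, +97.4°, +101.4°.
Eastward gaps between consecutive values (wrapping around): 0.8°, 13.3°, 4.0°, 341.9°.
Largest gap = 341.9° ⇒ minimal covering band is its complement: 360° − 341.9° = 18.1°.
Band runs from +83.3° eastward to +101.4°.

18.1°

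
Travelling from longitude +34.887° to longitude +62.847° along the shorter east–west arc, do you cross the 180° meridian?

No

Signed shortest Δλ = ((62.847 − 34.887 + 180) mod 360) − 180 = 27.96°.
Going east by 27.96° from +34.887° reaches +62.847° without touching 180°.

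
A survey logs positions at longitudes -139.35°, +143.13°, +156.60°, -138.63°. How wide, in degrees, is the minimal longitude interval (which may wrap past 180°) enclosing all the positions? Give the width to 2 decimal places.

78.24°

Sort the longitudes: -139.35°, -138.63°, +143.13°, +156.60°.
Eastward gaps between consecutive values (wrapping around): 0.72°, 281.76°, 13.47°, 64.05°.
Largest gap = 281.76° ⇒ minimal covering band is its complement: 360° − 281.76° = 78.24°.
Band runs from +143.13° eastward to -138.63°, crossing the antimeridian.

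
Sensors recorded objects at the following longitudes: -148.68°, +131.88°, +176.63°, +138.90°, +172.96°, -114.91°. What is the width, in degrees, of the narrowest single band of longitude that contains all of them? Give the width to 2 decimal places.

113.21°

Sort the longitudes: -148.68°, -114.91°, +131.88°, +138.90°, +172.96°, +176.63°.
Eastward gaps between consecutive values (wrapping around): 33.77°, 246.79°, 7.02°, 34.06°, 3.67°, 34.69°.
Largest gap = 246.79° ⇒ minimal covering band is its complement: 360° − 246.79° = 113.21°.
Band runs from +131.88° eastward to -114.91°, crossing the antimeridian.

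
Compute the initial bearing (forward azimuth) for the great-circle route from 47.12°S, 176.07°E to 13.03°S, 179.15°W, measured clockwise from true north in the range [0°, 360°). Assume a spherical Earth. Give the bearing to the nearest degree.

8°

Δλ = -179.15 − 176.07 = -355.22°; wrapped into (−180°, 180°]: 4.78°.
θ = atan2( sin Δλ · cos φ₂ , cos φ₁ · sin φ₂ − sin φ₁ · cos φ₂ · cos Δλ )
  = atan2(0.08118, 0.55801) = 8.278° → normalised to [0°, 360°): 8.278°.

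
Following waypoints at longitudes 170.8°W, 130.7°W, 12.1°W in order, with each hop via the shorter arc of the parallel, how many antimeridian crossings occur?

0

Leg 1: -170.8° → -130.7°, shortest Δλ = 40.1° (east) — does not cross 180°.
Leg 2: -130.7° → -12.1°, shortest Δλ = 118.6° (east) — does not cross 180°.
Total crossings: 0.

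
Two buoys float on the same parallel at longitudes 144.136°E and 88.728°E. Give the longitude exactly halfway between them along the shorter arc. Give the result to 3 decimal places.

116.432°E

Signed shortest Δλ from +144.136° to +88.728° is -55.408°.
Midpoint longitude = +144.136° + (-55.408°)/2 = +144.136° − 27.704° = +116.432°.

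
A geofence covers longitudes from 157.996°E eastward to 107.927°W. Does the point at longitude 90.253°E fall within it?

Band width going east from +157.996° to -107.927°: ((-107.927 − 157.996) mod 360) = 94.077°.
Offset of +90.253° east of the west edge: ((90.253 − 157.996) mod 360) = 292.257°.
292.257° > 94.077° ⇒ outside.

No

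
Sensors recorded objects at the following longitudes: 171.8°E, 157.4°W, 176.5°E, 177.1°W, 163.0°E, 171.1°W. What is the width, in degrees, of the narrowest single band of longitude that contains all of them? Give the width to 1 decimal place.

39.6°

Sort the longitudes: -177.1°, -171.1°, -157.4°, +163.0°, +171.8°, +176.5°.
Eastward gaps between consecutive values (wrapping around): 6.0°, 13.7°, 320.4°, 8.8°, 4.7°, 6.4°.
Largest gap = 320.4° ⇒ minimal covering band is its complement: 360° − 320.4° = 39.6°.
Band runs from +163.0° eastward to -157.4°, crossing the antimeridian.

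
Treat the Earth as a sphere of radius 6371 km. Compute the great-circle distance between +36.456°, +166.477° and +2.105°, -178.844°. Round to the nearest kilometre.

4107 km

Δλ = -178.844 − 166.477 = -345.321°; wrapped into (−180°, 180°]: 14.679°.
Δφ = 2.105 − 36.456 = -34.351°.
a = sin²(Δφ/2) + cos φ₁ · cos φ₂ · sin²(Δλ/2) = 0.100319.
c = 2·atan2(√a, √(1−a)) = 0.64456 rad → d = 6371·c ≈ 4106.52 km.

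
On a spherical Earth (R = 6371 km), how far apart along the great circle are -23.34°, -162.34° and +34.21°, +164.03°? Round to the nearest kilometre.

7320 km

Δλ = 164.03 − -162.34 = 326.37°; wrapped into (−180°, 180°]: -33.63°.
Δφ = 34.21 − -23.34 = 57.55°.
a = sin²(Δφ/2) + cos φ₁ · cos φ₂ · sin²(Δλ/2) = 0.295261.
c = 2·atan2(√a, √(1−a)) = 1.14891 rad → d = 6371·c ≈ 7319.73 km.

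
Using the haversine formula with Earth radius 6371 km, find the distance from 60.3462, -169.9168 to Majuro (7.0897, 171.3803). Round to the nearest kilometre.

6126 km

Δλ = 171.3803 − -169.9168 = 341.2971°; wrapped into (−180°, 180°]: -18.7029°.
Δφ = 7.0897 − 60.3462 = -53.2565°.
a = sin²(Δφ/2) + cos φ₁ · cos φ₂ · sin²(Δλ/2) = 0.213846.
c = 2·atan2(√a, √(1−a)) = 0.96148 rad → d = 6371·c ≈ 6125.59 km.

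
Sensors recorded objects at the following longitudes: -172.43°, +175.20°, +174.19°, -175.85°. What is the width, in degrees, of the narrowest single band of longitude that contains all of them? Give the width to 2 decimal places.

13.38°

Sort the longitudes: -175.85°, -172.43°, +174.19°, +175.20°.
Eastward gaps between consecutive values (wrapping around): 3.42°, 346.62°, 1.01°, 8.95°.
Largest gap = 346.62° ⇒ minimal covering band is its complement: 360° − 346.62° = 13.38°.
Band runs from +174.19° eastward to -172.43°, crossing the antimeridian.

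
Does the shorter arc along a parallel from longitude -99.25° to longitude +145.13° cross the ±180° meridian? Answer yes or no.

Yes

Naïve |145.13 − -99.25| = 244.38° > 180°, so the shorter arc goes the other way round — across 180°.
Signed shortest Δλ = ((145.13 − -99.25 + 180) mod 360) − 180 = -115.62°.
Going west by 115.62° from -99.25° passes through 180° before reaching +145.13°.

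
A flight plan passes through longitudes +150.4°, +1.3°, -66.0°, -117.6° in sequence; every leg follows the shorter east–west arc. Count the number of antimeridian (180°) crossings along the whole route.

Leg 1: +150.4° → +1.3°, shortest Δλ = -149.1° (west) — does not cross 180°.
Leg 2: +1.3° → -66.0°, shortest Δλ = -67.3° (west) — does not cross 180°.
Leg 3: -66.0° → -117.6°, shortest Δλ = -51.6° (west) — does not cross 180°.
Total crossings: 0.

0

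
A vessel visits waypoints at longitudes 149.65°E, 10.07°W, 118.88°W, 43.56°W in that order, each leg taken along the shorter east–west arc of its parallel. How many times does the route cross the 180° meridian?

Leg 1: +149.65° → -10.07°, shortest Δλ = -159.72° (west) — does not cross 180°.
Leg 2: -10.07° → -118.88°, shortest Δλ = -108.81° (west) — does not cross 180°.
Leg 3: -118.88° → -43.56°, shortest Δλ = 75.32° (east) — does not cross 180°.
Total crossings: 0.

0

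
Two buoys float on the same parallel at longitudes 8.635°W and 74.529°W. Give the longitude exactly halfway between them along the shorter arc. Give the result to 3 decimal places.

41.582°W

Signed shortest Δλ from -8.635° to -74.529° is -65.894°.
Midpoint longitude = -8.635° + (-65.894°)/2 = -8.635° − 32.947° = -41.582°.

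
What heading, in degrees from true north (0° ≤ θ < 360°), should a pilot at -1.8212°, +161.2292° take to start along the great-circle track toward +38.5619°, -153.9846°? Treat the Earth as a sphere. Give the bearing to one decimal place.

40.7°

Δλ = -153.9846 − 161.2292 = -315.2138°; wrapped into (−180°, 180°]: 44.7862°.
θ = atan2( sin Δλ · cos φ₂ , cos φ₁ · sin φ₂ − sin φ₁ · cos φ₂ · cos Δλ )
  = atan2(0.55084, 0.64068) = 40.688° → normalised to [0°, 360°): 40.688°.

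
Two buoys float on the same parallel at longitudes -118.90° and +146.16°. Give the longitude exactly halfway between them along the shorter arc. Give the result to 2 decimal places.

Signed shortest Δλ from -118.90° to +146.16° is -94.94°.
Midpoint longitude = -118.90° + (-94.94°)/2 = -118.90° − 47.47° = -166.37°.
(The naïve average (-118.90 + +146.16)/2 = 13.63° is on the wrong side of the globe.)

-166.37°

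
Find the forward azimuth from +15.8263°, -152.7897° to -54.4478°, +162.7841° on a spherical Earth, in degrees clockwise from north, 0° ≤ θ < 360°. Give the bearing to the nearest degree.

Δλ = 162.7841 − -152.7897 = 315.5738°; wrapped into (−180°, 180°]: -44.4262°.
θ = atan2( sin Δλ · cos φ₂ , cos φ₁ · sin φ₂ − sin φ₁ · cos φ₂ · cos Δλ )
  = atan2(-0.40701, -0.89599) = -155.570° → normalised to [0°, 360°): 204.430°.

204°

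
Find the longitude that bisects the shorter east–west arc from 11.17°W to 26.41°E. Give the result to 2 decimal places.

7.62°E

Signed shortest Δλ from -11.17° to +26.41° is +37.58°.
Midpoint longitude = -11.17° + (+37.58°)/2 = -11.17° + 18.79° = +7.62°.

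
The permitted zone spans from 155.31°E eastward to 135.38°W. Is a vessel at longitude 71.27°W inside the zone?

Band width going east from +155.31° to -135.38°: ((-135.38 − 155.31) mod 360) = 69.31°.
Offset of -71.27° east of the west edge: ((-71.27 − 155.31) mod 360) = 133.42°.
133.42° > 69.31° ⇒ outside.

No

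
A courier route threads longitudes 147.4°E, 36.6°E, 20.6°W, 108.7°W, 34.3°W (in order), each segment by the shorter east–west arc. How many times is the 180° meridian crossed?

Leg 1: +147.4° → +36.6°, shortest Δλ = -110.8° (west) — does not cross 180°.
Leg 2: +36.6° → -20.6°, shortest Δλ = -57.2° (west) — does not cross 180°.
Leg 3: -20.6° → -108.7°, shortest Δλ = -88.1° (west) — does not cross 180°.
Leg 4: -108.7° → -34.3°, shortest Δλ = 74.4° (east) — does not cross 180°.
Total crossings: 0.

0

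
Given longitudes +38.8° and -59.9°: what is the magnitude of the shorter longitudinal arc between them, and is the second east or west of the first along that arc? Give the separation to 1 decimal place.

98.7° west

Raw difference: -59.9 − 38.8 = -98.7°.
Normalise into (−180°, 180°]: -98.7° stays -98.7°.
Negative ⇒ the second point lies to the west; separation 98.7°.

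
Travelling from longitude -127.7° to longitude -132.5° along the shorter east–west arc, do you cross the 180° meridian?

No

Signed shortest Δλ = ((-132.5 − -127.7 + 180) mod 360) − 180 = -4.8°.
Going west by 4.8° from -127.7° reaches -132.5° without touching 180°.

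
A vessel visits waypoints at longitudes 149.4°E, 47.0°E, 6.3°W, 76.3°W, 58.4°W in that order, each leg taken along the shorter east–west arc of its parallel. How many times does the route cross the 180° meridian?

0

Leg 1: +149.4° → +47.0°, shortest Δλ = -102.4° (west) — does not cross 180°.
Leg 2: +47.0° → -6.3°, shortest Δλ = -53.3° (west) — does not cross 180°.
Leg 3: -6.3° → -76.3°, shortest Δλ = -70.0° (west) — does not cross 180°.
Leg 4: -76.3° → -58.4°, shortest Δλ = 17.9° (east) — does not cross 180°.
Total crossings: 0.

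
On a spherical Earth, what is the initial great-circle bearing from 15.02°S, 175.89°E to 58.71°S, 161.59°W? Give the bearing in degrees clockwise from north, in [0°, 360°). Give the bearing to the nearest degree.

164°

Δλ = -161.59 − 175.89 = -337.48°; wrapped into (−180°, 180°]: 22.52°.
θ = atan2( sin Δλ · cos φ₂ , cos φ₁ · sin φ₂ − sin φ₁ · cos φ₂ · cos Δλ )
  = atan2(0.19892, -0.70102) = 164.158° → normalised to [0°, 360°): 164.158°.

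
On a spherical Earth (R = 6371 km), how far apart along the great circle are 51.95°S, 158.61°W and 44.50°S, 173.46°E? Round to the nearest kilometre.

2212 km

Δλ = 173.46 − -158.61 = 332.07°; wrapped into (−180°, 180°]: -27.93°.
Δφ = -44.50 − -51.95 = 7.45°.
a = sin²(Δφ/2) + cos φ₁ · cos φ₂ · sin²(Δλ/2) = 0.029824.
c = 2·atan2(√a, √(1−a)) = 0.34713 rad → d = 6371·c ≈ 2211.57 km.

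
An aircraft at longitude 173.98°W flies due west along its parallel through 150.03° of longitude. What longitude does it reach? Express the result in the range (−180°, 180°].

Start at -173.98°; shift −150.03° → -324.01°.
-324.01° lies outside (−180°, 180°]; add 360° → +35.99°.

35.99°E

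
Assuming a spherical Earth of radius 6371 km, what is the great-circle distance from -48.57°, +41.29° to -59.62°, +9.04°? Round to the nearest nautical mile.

Δλ = 9.04 − 41.29 = -32.25°.
Δφ = -59.62 − -48.57 = -11.05°.
a = sin²(Δφ/2) + cos φ₁ · cos φ₂ · sin²(Δλ/2) = 0.035083.
c = 2·atan2(√a, √(1−a)) = 0.37684 rad → d = 6371·c ≈ 2400.82 km ≈ 1296.34 nmi.

1296 nmi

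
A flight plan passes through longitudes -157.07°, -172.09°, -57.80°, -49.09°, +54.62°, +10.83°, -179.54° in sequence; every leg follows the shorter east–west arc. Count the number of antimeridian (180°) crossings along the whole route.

1

Leg 1: -157.07° → -172.09°, shortest Δλ = -15.02° (west) — does not cross 180°.
Leg 2: -172.09° → -57.80°, shortest Δλ = 114.29° (east) — does not cross 180°.
Leg 3: -57.80° → -49.09°, shortest Δλ = 8.71° (east) — does not cross 180°.
Leg 4: -49.09° → +54.62°, shortest Δλ = 103.71° (east) — does not cross 180°.
Leg 5: +54.62° → +10.83°, shortest Δλ = -43.79° (west) — does not cross 180°.
Leg 6: +10.83° → -179.54°, shortest Δλ = 169.63° (east) — crosses 180°.
Total crossings: 1.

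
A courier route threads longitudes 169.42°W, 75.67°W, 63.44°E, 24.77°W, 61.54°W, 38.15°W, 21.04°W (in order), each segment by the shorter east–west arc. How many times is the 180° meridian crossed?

Leg 1: -169.42° → -75.67°, shortest Δλ = 93.75° (east) — does not cross 180°.
Leg 2: -75.67° → +63.44°, shortest Δλ = 139.11° (east) — does not cross 180°.
Leg 3: +63.44° → -24.77°, shortest Δλ = -88.21° (west) — does not cross 180°.
Leg 4: -24.77° → -61.54°, shortest Δλ = -36.77° (west) — does not cross 180°.
Leg 5: -61.54° → -38.15°, shortest Δλ = 23.39° (east) — does not cross 180°.
Leg 6: -38.15° → -21.04°, shortest Δλ = 17.11° (east) — does not cross 180°.
Total crossings: 0.

0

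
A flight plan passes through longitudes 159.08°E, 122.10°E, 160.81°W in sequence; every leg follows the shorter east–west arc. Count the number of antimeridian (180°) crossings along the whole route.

Leg 1: +159.08° → +122.10°, shortest Δλ = -36.98° (west) — does not cross 180°.
Leg 2: +122.10° → -160.81°, shortest Δλ = 77.09° (east) — crosses 180°.
Total crossings: 1.

1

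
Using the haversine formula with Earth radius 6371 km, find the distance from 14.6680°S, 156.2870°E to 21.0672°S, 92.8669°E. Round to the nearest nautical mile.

Δλ = 92.8669 − 156.2870 = -63.4201°.
Δφ = -21.0672 − -14.6680 = -6.3992°.
a = sin²(Δφ/2) + cos φ₁ · cos φ₂ · sin²(Δλ/2) = 0.252524.
c = 2·atan2(√a, √(1−a)) = 1.05302 rad → d = 6371·c ≈ 6708.77 km ≈ 3622.44 nmi.

3622 nmi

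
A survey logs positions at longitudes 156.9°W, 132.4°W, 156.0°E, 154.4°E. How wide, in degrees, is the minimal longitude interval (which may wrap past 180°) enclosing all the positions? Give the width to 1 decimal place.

73.2°

Sort the longitudes: -156.9°, -132.4°, +154.4°, +156.0°.
Eastward gaps between consecutive values (wrapping around): 24.5°, 286.8°, 1.6°, 47.1°.
Largest gap = 286.8° ⇒ minimal covering band is its complement: 360° − 286.8° = 73.2°.
Band runs from +154.4° eastward to -132.4°, crossing the antimeridian.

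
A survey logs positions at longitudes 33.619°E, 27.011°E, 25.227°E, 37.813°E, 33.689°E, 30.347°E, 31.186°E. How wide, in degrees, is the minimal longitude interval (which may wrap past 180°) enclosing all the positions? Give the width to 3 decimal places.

12.586°

Sort the longitudes: +25.227°, +27.011°, +30.347°, +31.186°, +33.619°, +33.689°, +37.813°.
Eastward gaps between consecutive values (wrapping around): 1.784°, 3.336°, 0.839°, 2.433°, 0.070°, 4.124°, 347.414°.
Largest gap = 347.414° ⇒ minimal covering band is its complement: 360° − 347.414° = 12.586°.
Band runs from +25.227° eastward to +37.813°.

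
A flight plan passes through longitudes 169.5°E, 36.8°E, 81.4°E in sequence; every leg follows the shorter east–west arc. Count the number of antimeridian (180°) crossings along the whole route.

Leg 1: +169.5° → +36.8°, shortest Δλ = -132.7° (west) — does not cross 180°.
Leg 2: +36.8° → +81.4°, shortest Δλ = 44.6° (east) — does not cross 180°.
Total crossings: 0.

0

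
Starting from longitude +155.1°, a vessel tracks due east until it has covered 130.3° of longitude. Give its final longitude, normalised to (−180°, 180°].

Start at +155.1°; shift +130.3° → +285.4°.
+285.4° lies outside (−180°, 180°]; subtract 360° → -74.6°.

-74.6°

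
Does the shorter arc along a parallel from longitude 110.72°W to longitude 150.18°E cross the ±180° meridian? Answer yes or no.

Yes

Naïve |150.18 − -110.72| = 260.9° > 180°, so the shorter arc goes the other way round — across 180°.
Signed shortest Δλ = ((150.18 − -110.72 + 180) mod 360) − 180 = -99.1°.
Going west by 99.1° from -110.72° passes through 180° before reaching +150.18°.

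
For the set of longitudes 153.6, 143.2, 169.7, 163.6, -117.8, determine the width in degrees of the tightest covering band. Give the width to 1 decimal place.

99.0°

Sort the longitudes: -117.8°, +143.2°, +153.6°, +163.6°, +169.7°.
Eastward gaps between consecutive values (wrapping around): 261.0°, 10.4°, 10.0°, 6.1°, 72.5°.
Largest gap = 261.0° ⇒ minimal covering band is its complement: 360° − 261.0° = 99.0°.
Band runs from +143.2° eastward to -117.8°, crossing the antimeridian.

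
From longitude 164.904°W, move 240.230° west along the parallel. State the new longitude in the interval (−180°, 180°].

Start at -164.904°; shift −240.230° → -405.134°.
-405.134° lies outside (−180°, 180°]; add 360° → -45.134°.

45.134°W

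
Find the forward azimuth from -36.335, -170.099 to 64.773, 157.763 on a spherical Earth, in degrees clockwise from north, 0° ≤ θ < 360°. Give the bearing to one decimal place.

Δλ = 157.763 − -170.099 = 327.862°; wrapped into (−180°, 180°]: -32.138°.
θ = atan2( sin Δλ · cos φ₂ , cos φ₁ · sin φ₂ − sin φ₁ · cos φ₂ · cos Δλ )
  = atan2(-0.22672, 0.94257) = -13.525° → normalised to [0°, 360°): 346.475°.

346.5°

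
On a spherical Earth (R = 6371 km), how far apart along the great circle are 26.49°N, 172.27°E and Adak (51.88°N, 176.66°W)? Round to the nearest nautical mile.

1605 nmi

Δλ = -176.66 − 172.27 = -348.93°; wrapped into (−180°, 180°]: 11.07°.
Δφ = 51.88 − 26.49 = 25.39°.
a = sin²(Δφ/2) + cos φ₁ · cos φ₂ · sin²(Δλ/2) = 0.053435.
c = 2·atan2(√a, √(1−a)) = 0.46654 rad → d = 6371·c ≈ 2972.33 km ≈ 1604.93 nmi.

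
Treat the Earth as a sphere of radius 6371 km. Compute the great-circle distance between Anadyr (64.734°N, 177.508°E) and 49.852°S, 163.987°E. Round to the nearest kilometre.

Δλ = 163.987 − 177.508 = -13.521°.
Δφ = -49.852 − 64.734 = -114.586°.
a = sin²(Δφ/2) + cos φ₁ · cos φ₂ · sin²(Δλ/2) = 0.711843.
c = 2·atan2(√a, √(1−a)) = 2.00831 rad → d = 6371·c ≈ 12794.92 km.

12795 km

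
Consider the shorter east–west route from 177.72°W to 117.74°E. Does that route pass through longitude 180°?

Naïve |117.74 − -177.72| = 295.46° > 180°, so the shorter arc goes the other way round — across 180°.
Signed shortest Δλ = ((117.74 − -177.72 + 180) mod 360) − 180 = -64.54°.
Going west by 64.54° from -177.72° passes through 180° before reaching +117.74°.

Yes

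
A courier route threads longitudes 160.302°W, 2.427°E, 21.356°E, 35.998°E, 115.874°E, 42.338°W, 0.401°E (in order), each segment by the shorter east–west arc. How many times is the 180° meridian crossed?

Leg 1: -160.302° → +2.427°, shortest Δλ = 162.729° (east) — does not cross 180°.
Leg 2: +2.427° → +21.356°, shortest Δλ = 18.929° (east) — does not cross 180°.
Leg 3: +21.356° → +35.998°, shortest Δλ = 14.642° (east) — does not cross 180°.
Leg 4: +35.998° → +115.874°, shortest Δλ = 79.876° (east) — does not cross 180°.
Leg 5: +115.874° → -42.338°, shortest Δλ = -158.212° (west) — does not cross 180°.
Leg 6: -42.338° → +0.401°, shortest Δλ = 42.739° (east) — does not cross 180°.
Total crossings: 0.

0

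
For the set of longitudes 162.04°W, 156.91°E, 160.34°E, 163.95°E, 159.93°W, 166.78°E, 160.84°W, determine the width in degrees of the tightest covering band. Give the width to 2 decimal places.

Sort the longitudes: -162.04°, -160.84°, -159.93°, +156.91°, +160.34°, +163.95°, +166.78°.
Eastward gaps between consecutive values (wrapping around): 1.20°, 0.91°, 316.84°, 3.43°, 3.61°, 2.83°, 31.18°.
Largest gap = 316.84° ⇒ minimal covering band is its complement: 360° − 316.84° = 43.16°.
Band runs from +156.91° eastward to -159.93°, crossing the antimeridian.

43.16°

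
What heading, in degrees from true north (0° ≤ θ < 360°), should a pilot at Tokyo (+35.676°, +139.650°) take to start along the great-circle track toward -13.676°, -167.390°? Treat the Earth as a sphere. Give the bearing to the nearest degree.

125°

Δλ = -167.390 − 139.650 = -307.040°; wrapped into (−180°, 180°]: 52.960°.
θ = atan2( sin Δλ · cos φ₂ , cos φ₁ · sin φ₂ − sin φ₁ · cos φ₂ · cos Δλ )
  = atan2(0.77558, -0.53340) = 124.518° → normalised to [0°, 360°): 124.518°.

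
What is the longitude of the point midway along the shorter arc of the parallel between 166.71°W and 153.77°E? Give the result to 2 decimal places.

173.53°E

Signed shortest Δλ from -166.71° to +153.77° is -39.52°.
Midpoint longitude = -166.71° + (-39.52°)/2 = -166.71° − 19.76° = -186.47°.
Normalise into (−180°, 180°]: +173.53°.
(The naïve average (-166.71 + +153.77)/2 = -6.47° is on the wrong side of the globe.)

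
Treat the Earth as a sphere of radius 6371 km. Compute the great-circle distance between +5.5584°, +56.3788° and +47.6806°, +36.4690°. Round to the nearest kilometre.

5053 km

Δλ = 36.4690 − 56.3788 = -19.9098°.
Δφ = 47.6806 − 5.5584 = 42.1222°.
a = sin²(Δφ/2) + cos φ₁ · cos φ₂ · sin²(Δλ/2) = 0.149168.
c = 2·atan2(√a, √(1−a)) = 0.79307 rad → d = 6371·c ≈ 5052.62 km.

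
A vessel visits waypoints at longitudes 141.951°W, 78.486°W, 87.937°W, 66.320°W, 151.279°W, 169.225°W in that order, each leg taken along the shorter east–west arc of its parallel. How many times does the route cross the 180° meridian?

0

Leg 1: -141.951° → -78.486°, shortest Δλ = 63.465° (east) — does not cross 180°.
Leg 2: -78.486° → -87.937°, shortest Δλ = -9.451° (west) — does not cross 180°.
Leg 3: -87.937° → -66.320°, shortest Δλ = 21.617° (east) — does not cross 180°.
Leg 4: -66.320° → -151.279°, shortest Δλ = -84.959° (west) — does not cross 180°.
Leg 5: -151.279° → -169.225°, shortest Δλ = -17.946° (west) — does not cross 180°.
Total crossings: 0.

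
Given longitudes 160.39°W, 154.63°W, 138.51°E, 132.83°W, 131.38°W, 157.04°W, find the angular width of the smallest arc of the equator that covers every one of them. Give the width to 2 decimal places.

90.11°

Sort the longitudes: -160.39°, -157.04°, -154.63°, -132.83°, -131.38°, +138.51°.
Eastward gaps between consecutive values (wrapping around): 3.35°, 2.41°, 21.80°, 1.45°, 269.89°, 61.10°.
Largest gap = 269.89° ⇒ minimal covering band is its complement: 360° − 269.89° = 90.11°.
Band runs from +138.51° eastward to -131.38°, crossing the antimeridian.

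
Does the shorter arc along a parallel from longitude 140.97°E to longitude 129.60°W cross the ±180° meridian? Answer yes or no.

Yes

Naïve |-129.60 − 140.97| = 270.57° > 180°, so the shorter arc goes the other way round — across 180°.
Signed shortest Δλ = ((-129.60 − 140.97 + 180) mod 360) − 180 = 89.43°.
Going east by 89.43° from +140.97° passes through 180° before reaching -129.60°.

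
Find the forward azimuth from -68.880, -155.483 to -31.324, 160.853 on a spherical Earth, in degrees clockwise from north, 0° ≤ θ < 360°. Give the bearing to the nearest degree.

303°

Δλ = 160.853 − -155.483 = 316.336°; wrapped into (−180°, 180°]: -43.664°.
θ = atan2( sin Δλ · cos φ₂ , cos φ₁ · sin φ₂ − sin φ₁ · cos φ₂ · cos Δλ )
  = atan2(-0.58979, 0.38913) = -56.584° → normalised to [0°, 360°): 303.416°.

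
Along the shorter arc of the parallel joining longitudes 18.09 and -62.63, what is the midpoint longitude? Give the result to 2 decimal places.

-22.27°

Signed shortest Δλ from +18.09° to -62.63° is -80.72°.
Midpoint longitude = +18.09° + (-80.72°)/2 = +18.09° − 40.36° = -22.27°.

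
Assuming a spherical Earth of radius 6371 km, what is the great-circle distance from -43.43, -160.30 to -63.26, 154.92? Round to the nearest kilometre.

3584 km

Δλ = 154.92 − -160.30 = 315.22°; wrapped into (−180°, 180°]: -44.78°.
Δφ = -63.26 − -43.43 = -19.83°.
a = sin²(Δφ/2) + cos φ₁ · cos φ₂ · sin²(Δλ/2) = 0.077058.
c = 2·atan2(√a, √(1−a)) = 0.56258 rad → d = 6371·c ≈ 3584.17 km.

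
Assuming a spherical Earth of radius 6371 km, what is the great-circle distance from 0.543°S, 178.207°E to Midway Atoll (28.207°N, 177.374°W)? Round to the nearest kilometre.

3231 km

Δλ = -177.374 − 178.207 = -355.581°; wrapped into (−180°, 180°]: 4.419°.
Δφ = 28.207 − -0.543 = 28.750°.
a = sin²(Δφ/2) + cos φ₁ · cos φ₂ · sin²(Δλ/2) = 0.062946.
c = 2·atan2(√a, √(1−a)) = 0.50720 rad → d = 6371·c ≈ 3231.38 km.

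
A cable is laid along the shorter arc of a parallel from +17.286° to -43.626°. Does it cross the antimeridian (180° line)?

No

Signed shortest Δλ = ((-43.626 − 17.286 + 180) mod 360) − 180 = -60.912°.
Going west by 60.912° from +17.286° reaches -43.626° without touching 180°.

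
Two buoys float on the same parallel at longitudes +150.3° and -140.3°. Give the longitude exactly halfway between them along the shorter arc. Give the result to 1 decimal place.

-175.0°

Signed shortest Δλ from +150.3° to -140.3° is +69.4°.
Midpoint longitude = +150.3° + (+69.4°)/2 = +150.3° + 34.7° = +185.0°.
Normalise into (−180°, 180°]: -175.0°.
(The naïve average (+150.3 + -140.3)/2 = 5.0° is on the wrong side of the globe.)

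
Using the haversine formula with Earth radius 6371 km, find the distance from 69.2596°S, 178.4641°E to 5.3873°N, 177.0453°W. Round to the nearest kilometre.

Δλ = -177.0453 − 178.4641 = -355.5094°; wrapped into (−180°, 180°]: 4.4906°.
Δφ = 5.3873 − -69.2596 = 74.6469°.
a = sin²(Δφ/2) + cos φ₁ · cos φ₂ · sin²(Δλ/2) = 0.368158.
c = 2·atan2(√a, √(1−a)) = 1.30396 rad → d = 6371·c ≈ 8307.51 km.

8308 km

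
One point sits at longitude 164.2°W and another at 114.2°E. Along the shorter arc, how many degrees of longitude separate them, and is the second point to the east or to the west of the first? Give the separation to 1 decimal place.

81.6° west

Raw difference: 114.2 − -164.2 = 278.4°.
Normalise into (−180°, 180°]: 278.4° − 360° = -81.6°.
Negative ⇒ the second point lies to the west; separation 81.6°.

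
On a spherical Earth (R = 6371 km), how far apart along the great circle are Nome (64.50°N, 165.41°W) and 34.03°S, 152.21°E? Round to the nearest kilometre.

Δλ = 152.21 − -165.41 = 317.62°; wrapped into (−180°, 180°]: -42.38°.
Δφ = -34.03 − 64.50 = -98.53°.
a = sin²(Δφ/2) + cos φ₁ · cos φ₂ · sin²(Δλ/2) = 0.620779.
c = 2·atan2(√a, √(1−a)) = 1.81477 rad → d = 6371·c ≈ 11561.88 km.

11562 km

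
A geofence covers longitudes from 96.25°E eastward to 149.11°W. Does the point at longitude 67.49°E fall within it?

Band width going east from +96.25° to -149.11°: ((-149.11 − 96.25) mod 360) = 114.64°.
Offset of +67.49° east of the west edge: ((67.49 − 96.25) mod 360) = 331.24°.
331.24° > 114.64° ⇒ outside.

No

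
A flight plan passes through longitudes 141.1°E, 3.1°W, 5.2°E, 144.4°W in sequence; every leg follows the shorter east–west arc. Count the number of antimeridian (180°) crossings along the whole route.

Leg 1: +141.1° → -3.1°, shortest Δλ = -144.2° (west) — does not cross 180°.
Leg 2: -3.1° → +5.2°, shortest Δλ = 8.3° (east) — does not cross 180°.
Leg 3: +5.2° → -144.4°, shortest Δλ = -149.6° (west) — does not cross 180°.
Total crossings: 0.

0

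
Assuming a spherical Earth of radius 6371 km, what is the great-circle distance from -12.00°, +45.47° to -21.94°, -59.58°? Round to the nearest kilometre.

11018 km

Δλ = -59.58 − 45.47 = -105.05°.
Δφ = -21.94 − -12.00 = -9.94°.
a = sin²(Δφ/2) + cos φ₁ · cos φ₂ · sin²(Δλ/2) = 0.578955.
c = 2·atan2(√a, √(1−a)) = 1.72937 rad → d = 6371·c ≈ 11017.81 km.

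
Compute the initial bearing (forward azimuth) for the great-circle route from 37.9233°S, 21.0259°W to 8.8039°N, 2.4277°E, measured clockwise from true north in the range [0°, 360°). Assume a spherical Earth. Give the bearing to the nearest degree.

30°

Δλ = 2.4277 − -21.0259 = 23.4536°.
θ = atan2( sin Δλ · cos φ₂ , cos φ₁ · sin φ₂ − sin φ₁ · cos φ₂ · cos Δλ )
  = atan2(0.39332, 0.67792) = 30.122° → normalised to [0°, 360°): 30.122°.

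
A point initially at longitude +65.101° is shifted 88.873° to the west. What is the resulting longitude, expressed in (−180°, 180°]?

Start at +65.101°; shift −88.873° → -23.772°.
-23.772° already lies in (−180°, 180°].

-23.772°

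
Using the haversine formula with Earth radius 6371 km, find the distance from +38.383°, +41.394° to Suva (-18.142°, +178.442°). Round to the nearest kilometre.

Δλ = 178.442 − 41.394 = 137.048°.
Δφ = -18.142 − 38.383 = -56.525°.
a = sin²(Δφ/2) + cos φ₁ · cos φ₂ · sin²(Δλ/2) = 0.869277.
c = 2·atan2(√a, √(1−a)) = 2.40172 rad → d = 6371·c ≈ 15301.35 km.

15301 km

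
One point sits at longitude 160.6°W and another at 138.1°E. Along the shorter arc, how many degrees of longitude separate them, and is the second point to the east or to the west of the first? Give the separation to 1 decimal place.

61.3° west

Raw difference: 138.1 − -160.6 = 298.7°.
Normalise into (−180°, 180°]: 298.7° − 360° = -61.3°.
Negative ⇒ the second point lies to the west; separation 61.3°.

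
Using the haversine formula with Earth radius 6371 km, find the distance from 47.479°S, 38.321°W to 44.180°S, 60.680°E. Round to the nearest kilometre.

Δλ = 60.680 − -38.321 = 99.001°.
Δφ = -44.180 − -47.479 = 3.299°.
a = sin²(Δφ/2) + cos φ₁ · cos φ₂ · sin²(Δλ/2) = 0.281092.
c = 2·atan2(√a, √(1−a)) = 1.11763 rad → d = 6371·c ≈ 7120.41 km.

7120 km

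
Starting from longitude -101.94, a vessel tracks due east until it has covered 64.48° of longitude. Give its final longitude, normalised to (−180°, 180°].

-37.46°

Start at -101.94°; shift +64.48° → -37.46°.
-37.46° already lies in (−180°, 180°].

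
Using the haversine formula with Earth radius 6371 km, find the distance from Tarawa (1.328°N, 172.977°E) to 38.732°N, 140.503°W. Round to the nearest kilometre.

Δλ = -140.503 − 172.977 = -313.480°; wrapped into (−180°, 180°]: 46.520°.
Δφ = 38.732 − 1.328 = 37.404°.
a = sin²(Δφ/2) + cos φ₁ · cos φ₂ · sin²(Δλ/2) = 0.224434.
c = 2·atan2(√a, √(1−a)) = 0.98708 rad → d = 6371·c ≈ 6288.67 km.

6289 km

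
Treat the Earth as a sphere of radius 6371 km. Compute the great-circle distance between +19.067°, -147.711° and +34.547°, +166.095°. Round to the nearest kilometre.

4849 km

Δλ = 166.095 − -147.711 = 313.806°; wrapped into (−180°, 180°]: -46.194°.
Δφ = 34.547 − 19.067 = 15.480°.
a = sin²(Δφ/2) + cos φ₁ · cos φ₂ · sin²(Δλ/2) = 0.137938.
c = 2·atan2(√a, √(1−a)) = 0.76103 rad → d = 6371·c ≈ 4848.54 km.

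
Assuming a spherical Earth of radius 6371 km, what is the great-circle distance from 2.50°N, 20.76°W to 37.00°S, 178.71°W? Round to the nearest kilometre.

15565 km

Δλ = -178.71 − -20.76 = -157.95°.
Δφ = -37.00 − 2.50 = -39.50°.
a = sin²(Δφ/2) + cos φ₁ · cos φ₂ · sin²(Δλ/2) = 0.882883.
c = 2·atan2(√a, √(1−a)) = 2.44303 rad → d = 6371·c ≈ 15564.54 km.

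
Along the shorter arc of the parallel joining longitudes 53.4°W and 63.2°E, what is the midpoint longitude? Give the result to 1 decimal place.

Signed shortest Δλ from -53.4° to +63.2° is +116.6°.
Midpoint longitude = -53.4° + (+116.6°)/2 = -53.4° + 58.3° = +4.9°.

4.9°E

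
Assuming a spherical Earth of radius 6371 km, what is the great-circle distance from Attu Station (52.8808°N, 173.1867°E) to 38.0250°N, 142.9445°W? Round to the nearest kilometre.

3725 km

Δλ = -142.9445 − 173.1867 = -316.1312°; wrapped into (−180°, 180°]: 43.8688°.
Δφ = 38.0250 − 52.8808 = -14.8558°.
a = sin²(Δφ/2) + cos φ₁ · cos φ₂ · sin²(Δλ/2) = 0.083046.
c = 2·atan2(√a, √(1−a)) = 0.58464 rad → d = 6371·c ≈ 3724.77 km.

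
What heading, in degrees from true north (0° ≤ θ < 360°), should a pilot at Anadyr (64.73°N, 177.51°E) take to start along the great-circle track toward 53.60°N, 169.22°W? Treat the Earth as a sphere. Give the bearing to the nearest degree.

Δλ = -169.22 − 177.51 = -346.73°; wrapped into (−180°, 180°]: 13.27°.
θ = atan2( sin Δλ · cos φ₂ , cos φ₁ · sin φ₂ − sin φ₁ · cos φ₂ · cos Δλ )
  = atan2(0.13621, -0.17871) = 142.685° → normalised to [0°, 360°): 142.685°.

143°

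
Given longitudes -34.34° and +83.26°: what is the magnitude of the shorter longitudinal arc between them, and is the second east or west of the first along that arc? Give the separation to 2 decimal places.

117.60° east

Raw difference: 83.26 − -34.34 = 117.6°.
Normalise into (−180°, 180°]: 117.6° stays 117.6°.
Positive ⇒ the second point lies to the east; separation 117.60°.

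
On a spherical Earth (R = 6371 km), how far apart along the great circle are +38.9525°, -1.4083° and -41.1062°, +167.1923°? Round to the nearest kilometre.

19016 km

Δλ = 167.1923 − -1.4083 = 168.6006°.
Δφ = -41.1062 − 38.9525 = -80.0587°.
a = sin²(Δφ/2) + cos φ₁ · cos φ₂ · sin²(Δλ/2) = 0.993867.
c = 2·atan2(√a, √(1−a)) = 2.98481 rad → d = 6371·c ≈ 19016.21 km.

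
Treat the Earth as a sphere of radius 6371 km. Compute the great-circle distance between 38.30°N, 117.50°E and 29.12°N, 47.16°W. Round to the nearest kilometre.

Δλ = -47.16 − 117.50 = -164.66°.
Δφ = 29.12 − 38.30 = -9.18°.
a = sin²(Δφ/2) + cos φ₁ · cos φ₂ · sin²(Δλ/2) = 0.679774.
c = 2·atan2(√a, √(1−a)) = 1.93858 rad → d = 6371·c ≈ 12350.69 km.

12351 km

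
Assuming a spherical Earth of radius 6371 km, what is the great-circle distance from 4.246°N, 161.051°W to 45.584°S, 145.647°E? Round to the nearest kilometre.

Δλ = 145.647 − -161.051 = 306.698°; wrapped into (−180°, 180°]: -53.302°.
Δφ = -45.584 − 4.246 = -49.830°.
a = sin²(Δφ/2) + cos φ₁ · cos φ₂ · sin²(Δλ/2) = 0.317898.
c = 2·atan2(√a, √(1−a)) = 1.19802 rad → d = 6371·c ≈ 7632.58 km.

7633 km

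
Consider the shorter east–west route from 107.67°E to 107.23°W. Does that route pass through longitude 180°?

Naïve |-107.23 − 107.67| = 214.9° > 180°, so the shorter arc goes the other way round — across 180°.
Signed shortest Δλ = ((-107.23 − 107.67 + 180) mod 360) − 180 = 145.1°.
Going east by 145.1° from +107.67° passes through 180° before reaching -107.23°.

Yes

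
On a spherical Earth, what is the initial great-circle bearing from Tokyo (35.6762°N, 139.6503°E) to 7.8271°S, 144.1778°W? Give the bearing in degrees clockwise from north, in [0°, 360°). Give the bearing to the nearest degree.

Δλ = -144.1778 − 139.6503 = -283.8281°; wrapped into (−180°, 180°]: 76.1719°.
θ = atan2( sin Δλ · cos φ₂ , cos φ₁ · sin φ₂ − sin φ₁ · cos φ₂ · cos Δλ )
  = atan2(0.96197, -0.24872) = 104.496° → normalised to [0°, 360°): 104.496°.

104°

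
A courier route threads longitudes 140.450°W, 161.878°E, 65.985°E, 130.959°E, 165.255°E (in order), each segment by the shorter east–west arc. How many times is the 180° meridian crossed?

Leg 1: -140.450° → +161.878°, shortest Δλ = -57.672° (west) — crosses 180°.
Leg 2: +161.878° → +65.985°, shortest Δλ = -95.893° (west) — does not cross 180°.
Leg 3: +65.985° → +130.959°, shortest Δλ = 64.974° (east) — does not cross 180°.
Leg 4: +130.959° → +165.255°, shortest Δλ = 34.296° (east) — does not cross 180°.
Total crossings: 1.

1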